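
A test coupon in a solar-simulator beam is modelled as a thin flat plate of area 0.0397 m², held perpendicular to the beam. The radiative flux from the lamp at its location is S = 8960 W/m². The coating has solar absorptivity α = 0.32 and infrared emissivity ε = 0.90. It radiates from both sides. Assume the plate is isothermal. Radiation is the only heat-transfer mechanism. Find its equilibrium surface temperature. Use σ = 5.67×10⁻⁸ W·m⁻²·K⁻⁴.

T ≈ 409 K

At equilibrium, absorbed power = emitted power.
Absorbing cross-section = A = 0.03970 m²; emitting surface = 2A = 0.07940 m² (ratio 2).
αS·A_cross = εσ·A_surf·T⁴  ⇒  T⁴ = αS/(ε·2σ).
T⁴ = 0.320·8960/(0.90·2·5.67×10⁻⁸) = 2.809×10¹⁰ K⁴.
T = (2.809×10¹⁰)^(1/4).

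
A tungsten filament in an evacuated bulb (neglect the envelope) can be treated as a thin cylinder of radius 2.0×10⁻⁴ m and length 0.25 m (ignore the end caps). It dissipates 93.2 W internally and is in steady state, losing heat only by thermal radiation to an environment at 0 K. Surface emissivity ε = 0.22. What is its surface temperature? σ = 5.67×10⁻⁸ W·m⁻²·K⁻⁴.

Steady state: internal power = radiated power, P = εσA T⁴.
Radiating area A = 2πrL = 3.142×10⁻⁴ m².
T⁴ = P/(εσA) = 93.2/(0.22·5.67×10⁻⁸·3.142×10⁻⁴) = 2.378×10¹³ K⁴.
T = (2.378×10¹³)^(1/4).

T ≈ 2210 K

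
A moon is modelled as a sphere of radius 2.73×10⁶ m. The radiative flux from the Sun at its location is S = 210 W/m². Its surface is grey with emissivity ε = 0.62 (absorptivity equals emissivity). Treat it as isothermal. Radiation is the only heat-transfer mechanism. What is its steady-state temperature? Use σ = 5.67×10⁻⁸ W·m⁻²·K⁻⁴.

T ≈ 174 K

At equilibrium, absorbed power = emitted power.
Absorbing cross-section = πr² = 2.341×10¹³ m²; emitting surface = 4πr² = 9.366×10¹³ m² (ratio 4).
εS·A_cross = εσ·A_surf·T⁴  ⇒  T⁴ = S/(4σ)   (ε cancels).
T⁴ = 210/(4·5.67×10⁻⁸) = 9.259×10⁸ K⁴.
T = (9.259×10⁸)^(1/4).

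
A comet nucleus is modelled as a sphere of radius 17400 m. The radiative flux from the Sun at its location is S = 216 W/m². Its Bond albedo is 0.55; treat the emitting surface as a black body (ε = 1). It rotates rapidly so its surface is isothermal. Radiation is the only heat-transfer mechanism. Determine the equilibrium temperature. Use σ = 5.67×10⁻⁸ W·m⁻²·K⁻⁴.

At equilibrium, absorbed power = emitted power.
Absorbing cross-section = πr² = 9.511×10⁸ m²; emitting surface = 4πr² = 3.805×10⁹ m² (ratio 4).
(1−a)S·A_cross = εσ·A_surf·T⁴  ⇒  T⁴ = (1−a)S/(4σ).
T⁴ = 0.450·216/(4·5.67×10⁻⁸) = 4.286×10⁸ K⁴.
T = (4.286×10⁸)^(1/4).

T ≈ 144 K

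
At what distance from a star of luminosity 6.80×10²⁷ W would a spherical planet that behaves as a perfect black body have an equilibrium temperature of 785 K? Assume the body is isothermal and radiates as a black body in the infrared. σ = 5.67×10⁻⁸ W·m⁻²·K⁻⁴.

For an isothermal black-emitting sphere, (1−a)S·πr² = σ·4πr²·T⁴ ⇒ S = 4σT⁴/(1−a).
S = 4·5.67×10⁻⁸·(785)⁴/1.00 = 86120 W/m².
Flux falls as S = L/(4πd²), so d = √(L/(4πS)) = √(6.80×10²⁷/(4π·86120)).

d ≈ 7.93×10¹⁰ m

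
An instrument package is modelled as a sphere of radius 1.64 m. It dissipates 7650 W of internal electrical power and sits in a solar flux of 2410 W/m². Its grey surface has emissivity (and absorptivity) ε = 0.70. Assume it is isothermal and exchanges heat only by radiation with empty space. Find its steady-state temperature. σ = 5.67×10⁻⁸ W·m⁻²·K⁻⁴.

T ≈ 357 K

At steady state, absorbed solar power + internal power = radiated power.
Absorbed: α·S·A_cross = 0.70·2410·8.450 = 14250 W (cross-section πr²).
Total input = 14250 + 7650 = 21900 W.
Radiated: εσ·A_surf·T⁴ with A_surf = 4πr² = 33.80 m².
T⁴ = 21900/(0.70·5.67×10⁻⁸·33.80) = 1.633×10¹⁰ K⁴.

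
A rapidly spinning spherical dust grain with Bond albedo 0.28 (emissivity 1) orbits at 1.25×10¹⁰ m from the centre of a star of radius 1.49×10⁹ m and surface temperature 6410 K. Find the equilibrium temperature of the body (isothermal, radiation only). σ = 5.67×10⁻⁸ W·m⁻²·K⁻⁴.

T ≈ 1440 K

The star's surface emits σT_*⁴; at distance d the flux is S = σT_*⁴(R_*/d)².
S = 5.67×10⁻⁸·(6410)⁴·(1.49×10⁹/1.25×10¹⁰)² = 1.360×10⁶ W/m².
For an isothermal sphere T⁴ = (1−a)S/(4σ) = 4.318×10¹² K⁴.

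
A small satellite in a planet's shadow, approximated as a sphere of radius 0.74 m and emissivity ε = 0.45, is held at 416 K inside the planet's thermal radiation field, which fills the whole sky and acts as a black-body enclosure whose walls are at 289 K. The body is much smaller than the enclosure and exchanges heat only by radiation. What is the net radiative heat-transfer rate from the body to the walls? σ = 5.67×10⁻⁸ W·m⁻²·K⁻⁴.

For a small grey body in a large enclosure: P_net = εσA(T_body⁴ − T_wall⁴).
A = 4πr² = 6.881 m²; T_body⁴ − T_wall⁴ = 2.995×10¹⁰ − 6.976×10⁹ = 2.297×10¹⁰ K⁴.
|P_net| = 0.45·5.67×10⁻⁸·6.881·2.297×10¹⁰.

P_net ≈ 4030 W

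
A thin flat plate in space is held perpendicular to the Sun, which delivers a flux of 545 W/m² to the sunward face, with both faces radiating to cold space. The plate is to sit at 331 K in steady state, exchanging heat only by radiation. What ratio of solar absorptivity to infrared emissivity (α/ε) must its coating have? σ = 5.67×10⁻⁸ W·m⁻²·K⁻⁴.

α/ε ≈ 2.50

Balance: αS·A = εσ·2A·T⁴ ⇒ α/ε = 2σT⁴/S.
α/ε = 2·5.67×10⁻⁸·(331)⁴/545 = 2·5.67×10⁻⁸·1.200×10¹⁰/545.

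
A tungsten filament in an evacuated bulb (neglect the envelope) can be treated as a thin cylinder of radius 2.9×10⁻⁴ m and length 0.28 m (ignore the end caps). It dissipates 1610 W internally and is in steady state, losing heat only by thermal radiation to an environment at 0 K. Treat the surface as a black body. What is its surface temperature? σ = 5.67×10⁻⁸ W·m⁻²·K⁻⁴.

Steady state: internal power = radiated power, P = εσA T⁴.
Radiating area A = 2πrL = 5.102×10⁻⁴ m².
T⁴ = P/(εσA) = 1610/(1.0·5.67×10⁻⁸·5.102×10⁻⁴) = 5.566×10¹³ K⁴.
T = (5.566×10¹³)^(1/4).

T ≈ 2730 K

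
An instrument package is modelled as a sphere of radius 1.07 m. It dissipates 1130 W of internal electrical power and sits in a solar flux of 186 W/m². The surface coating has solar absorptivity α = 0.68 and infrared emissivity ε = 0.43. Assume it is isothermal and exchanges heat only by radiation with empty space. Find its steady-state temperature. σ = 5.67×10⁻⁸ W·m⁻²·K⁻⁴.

At steady state, absorbed solar power + internal power = radiated power.
Absorbed: α·S·A_cross = 0.68·186·3.597 = 454.9 W (cross-section πr²).
Total input = 454.9 + 1130 = 1585 W.
Radiated: εσ·A_surf·T⁴ with A_surf = 4πr² = 14.39 m².
T⁴ = 1585/(0.43·5.67×10⁻⁸·14.39) = 4.518×10⁹ K⁴.

T ≈ 259 K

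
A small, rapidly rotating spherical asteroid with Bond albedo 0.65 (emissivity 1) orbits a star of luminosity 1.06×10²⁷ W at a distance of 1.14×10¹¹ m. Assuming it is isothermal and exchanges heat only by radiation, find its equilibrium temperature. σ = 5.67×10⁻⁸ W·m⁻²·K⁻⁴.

First find the stellar flux at distance d: S = L/(4πd²) = 1.06×10²⁷/(4π·(1.14×10¹¹)²) = 6491 W/m².
For an isothermal sphere, absorbed (1−a)S·πr² = emitted σ·4πr²·T⁴, so T⁴ = (1−a)S/(4σ).
T⁴ = 0.350·6491/(4·5.67×10⁻⁸) = 1.002×10¹⁰ K⁴.

T ≈ 316 K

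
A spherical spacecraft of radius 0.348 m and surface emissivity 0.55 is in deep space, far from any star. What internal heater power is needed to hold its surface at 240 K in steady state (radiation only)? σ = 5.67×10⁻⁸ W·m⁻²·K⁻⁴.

P = εσ·4πr²·T⁴.
4πr² = 1.522 m²; T⁴ = 3.318×10⁹ K⁴.
P = 0.55·5.67×10⁻⁸·1.522·3.318×10⁹.

P ≈ 157 W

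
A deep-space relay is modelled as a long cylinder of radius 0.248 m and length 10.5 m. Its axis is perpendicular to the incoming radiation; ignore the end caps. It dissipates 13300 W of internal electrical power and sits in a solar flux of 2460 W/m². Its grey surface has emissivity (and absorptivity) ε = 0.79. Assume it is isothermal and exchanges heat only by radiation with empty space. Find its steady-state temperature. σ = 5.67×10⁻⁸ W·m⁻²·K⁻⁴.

At steady state, absorbed solar power + internal power = radiated power.
Absorbed: α·S·A_cross = 0.79·2460·5.208 = 10120 W (cross-section 2rL).
Total input = 10120 + 13300 = 23420 W.
Radiated: εσ·A_surf·T⁴ with A_surf = 2πrL = 16.36 m².
T⁴ = 23420/(0.79·5.67×10⁻⁸·16.36) = 3.196×10¹⁰ K⁴.

T ≈ 423 K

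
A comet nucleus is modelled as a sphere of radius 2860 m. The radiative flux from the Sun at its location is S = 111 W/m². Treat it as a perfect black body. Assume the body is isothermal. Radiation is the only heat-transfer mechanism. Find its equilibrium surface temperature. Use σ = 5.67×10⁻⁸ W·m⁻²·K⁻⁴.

T ≈ 149 K

At equilibrium, absorbed power = emitted power.
Absorbing cross-section = πr² = 2.570×10⁷ m²; emitting surface = 4πr² = 1.028×10⁸ m² (ratio 4).
S·A_cross = εσ·A_surf·T⁴  ⇒  T⁴ = S/(4σ).
T⁴ = 1.00·111/(4·5.67×10⁻⁸) = 4.894×10⁸ K⁴.
T = (4.894×10⁸)^(1/4).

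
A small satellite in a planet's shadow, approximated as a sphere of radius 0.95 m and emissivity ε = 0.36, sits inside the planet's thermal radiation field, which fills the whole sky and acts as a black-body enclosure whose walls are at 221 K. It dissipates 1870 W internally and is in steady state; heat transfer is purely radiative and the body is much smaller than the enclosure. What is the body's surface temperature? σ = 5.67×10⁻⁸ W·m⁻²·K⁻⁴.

T ≈ 320 K

For a small grey body in a large enclosure, net radiated power = εσA(T⁴ − T_w⁴).
Steady state: P = εσA(T⁴ − T_w⁴) with A = 4πr² = 11.34 m².
T⁴ = P/(εσA) + T_w⁴ = 1870/(0.36·5.67×10⁻⁸·11.34) + (221)⁴
    = 8.078×10⁹ + 2.385×10⁹ = 1.046×10¹⁰ K⁴.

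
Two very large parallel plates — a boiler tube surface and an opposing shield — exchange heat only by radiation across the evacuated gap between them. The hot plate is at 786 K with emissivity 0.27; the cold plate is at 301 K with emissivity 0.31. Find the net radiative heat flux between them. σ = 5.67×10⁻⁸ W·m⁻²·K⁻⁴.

q ≈ 3570 W/m²

For two infinite grey parallel plates, q = σ(T₁⁴ − T₂⁴)/(1/ε₁ + 1/ε₂ − 1).
T₁⁴ − T₂⁴ = 3.817×10¹¹ − 8.209×10⁹ = 3.735×10¹¹ K⁴.
1/ε₁ + 1/ε₂ − 1 = 3.704 + 3.226 − 1 = 5.930.
q = 5.67×10⁻⁸ × 3.735×10¹¹ / 5.930.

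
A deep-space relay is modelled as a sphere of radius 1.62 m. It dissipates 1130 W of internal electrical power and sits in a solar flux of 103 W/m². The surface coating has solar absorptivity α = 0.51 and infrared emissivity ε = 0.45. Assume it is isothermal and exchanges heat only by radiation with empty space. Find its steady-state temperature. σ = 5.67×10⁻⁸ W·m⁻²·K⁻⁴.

T ≈ 208 K

At steady state, absorbed solar power + internal power = radiated power.
Absorbed: α·S·A_cross = 0.51·103·8.245 = 433.1 W (cross-section πr²).
Total input = 433.1 + 1130 = 1563 W.
Radiated: εσ·A_surf·T⁴ with A_surf = 4πr² = 32.98 m².
T⁴ = 1563/(0.45·5.67×10⁻⁸·32.98) = 1.858×10⁹ K⁴.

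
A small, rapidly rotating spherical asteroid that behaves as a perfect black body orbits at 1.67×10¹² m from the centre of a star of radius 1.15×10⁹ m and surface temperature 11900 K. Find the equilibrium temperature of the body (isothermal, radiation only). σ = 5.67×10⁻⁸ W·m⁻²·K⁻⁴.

T ≈ 221 K

The star's surface emits σT_*⁴; at distance d the flux is S = σT_*⁴(R_*/d)².
S = 5.67×10⁻⁸·(11900)⁴·(1.15×10⁹/1.67×10¹²)² = 539.2 W/m².
For an isothermal sphere T⁴ = (1−a)S/(4σ) = 2.377×10⁹ K⁴.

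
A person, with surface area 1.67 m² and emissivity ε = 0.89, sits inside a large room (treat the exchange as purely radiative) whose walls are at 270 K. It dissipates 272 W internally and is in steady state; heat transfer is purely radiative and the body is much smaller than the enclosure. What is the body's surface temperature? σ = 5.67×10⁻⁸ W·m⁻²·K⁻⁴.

For a small grey body in a large enclosure, net radiated power = εσA(T⁴ − T_w⁴).
Steady state: P = εσA(T⁴ − T_w⁴) with A = 1.67 m².
T⁴ = P/(εσA) + T_w⁴ = 272/(0.89·5.67×10⁻⁸·1.670) + (270)⁴
    = 3.228×10⁹ + 5.314×10⁹ = 8.542×10⁹ K⁴.

T ≈ 304 K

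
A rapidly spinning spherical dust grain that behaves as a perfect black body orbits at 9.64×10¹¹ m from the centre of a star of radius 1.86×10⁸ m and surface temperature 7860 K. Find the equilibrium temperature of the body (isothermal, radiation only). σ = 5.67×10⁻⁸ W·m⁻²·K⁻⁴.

T ≈ 77.2 K

The star's surface emits σT_*⁴; at distance d the flux is S = σT_*⁴(R_*/d)².
S = 5.67×10⁻⁸·(7860)⁴·(1.86×10⁸/9.64×10¹¹)² = 8.056 W/m².
For an isothermal sphere T⁴ = (1−a)S/(4σ) = 3.552×10⁷ K⁴.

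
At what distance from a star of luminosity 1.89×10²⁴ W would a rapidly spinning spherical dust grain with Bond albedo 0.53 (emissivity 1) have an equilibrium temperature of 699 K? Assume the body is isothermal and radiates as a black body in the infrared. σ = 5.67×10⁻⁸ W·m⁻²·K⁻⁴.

For an isothermal black-emitting sphere, (1−a)S·πr² = σ·4πr²·T⁴ ⇒ S = 4σT⁴/(1−a).
S = 4·5.67×10⁻⁸·(699)⁴/0.470 = 1.152×10⁵ W/m².
Flux falls as S = L/(4πd²), so d = √(L/(4πS)) = √(1.89×10²⁴/(4π·1.152×10⁵)).

d ≈ 1.14×10⁹ m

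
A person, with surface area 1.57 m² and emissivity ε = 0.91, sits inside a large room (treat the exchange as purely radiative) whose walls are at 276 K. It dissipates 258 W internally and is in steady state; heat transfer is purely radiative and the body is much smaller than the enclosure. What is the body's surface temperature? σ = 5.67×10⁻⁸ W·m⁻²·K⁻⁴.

For a small grey body in a large enclosure, net radiated power = εσA(T⁴ − T_w⁴).
Steady state: P = εσA(T⁴ − T_w⁴) with A = 1.57 m².
T⁴ = P/(εσA) + T_w⁴ = 258/(0.91·5.67×10⁻⁸·1.570) + (276)⁴
    = 3.185×10⁹ + 5.803×10⁹ = 8.988×10⁹ K⁴.

T ≈ 308 K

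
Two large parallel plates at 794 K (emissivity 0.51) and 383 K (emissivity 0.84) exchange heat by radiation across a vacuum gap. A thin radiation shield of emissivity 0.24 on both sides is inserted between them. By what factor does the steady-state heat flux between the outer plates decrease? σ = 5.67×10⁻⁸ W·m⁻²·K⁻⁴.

factor ≈ 4.41

Without shield: q₀ = σΔ(T⁴)/(1/ε₁+1/ε₂−1) with denominator 2.151.
With shield the two gaps are in series; the resistances add: (1/ε₁+1/ε_s−1)+(1/ε_s+1/ε₂−1) = 5.127+4.357 = 9.485.
Heat-flux ratio q₀/q = 9.485/2.151.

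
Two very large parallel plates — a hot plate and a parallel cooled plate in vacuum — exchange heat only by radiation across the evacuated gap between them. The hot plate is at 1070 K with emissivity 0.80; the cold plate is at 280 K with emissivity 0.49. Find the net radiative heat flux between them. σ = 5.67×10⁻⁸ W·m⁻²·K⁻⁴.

q ≈ 32300 W/m²

For two infinite grey parallel plates, q = σ(T₁⁴ − T₂⁴)/(1/ε₁ + 1/ε₂ − 1).
T₁⁴ − T₂⁴ = 1.311×10¹² − 6.147×10⁹ = 1.305×10¹² K⁴.
1/ε₁ + 1/ε₂ − 1 = 1.250 + 2.041 − 1 = 2.291.
q = 5.67×10⁻⁸ × 1.305×10¹² / 2.291.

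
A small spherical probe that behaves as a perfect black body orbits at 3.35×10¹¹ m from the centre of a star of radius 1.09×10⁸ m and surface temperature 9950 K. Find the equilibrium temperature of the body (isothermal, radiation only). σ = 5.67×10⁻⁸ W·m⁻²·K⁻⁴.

T ≈ 127 K

The star's surface emits σT_*⁴; at distance d the flux is S = σT_*⁴(R_*/d)².
S = 5.67×10⁻⁸·(9950)⁴·(1.09×10⁸/3.35×10¹¹)² = 58.84 W/m².
For an isothermal sphere T⁴ = (1−a)S/(4σ) = 2.594×10⁸ K⁴.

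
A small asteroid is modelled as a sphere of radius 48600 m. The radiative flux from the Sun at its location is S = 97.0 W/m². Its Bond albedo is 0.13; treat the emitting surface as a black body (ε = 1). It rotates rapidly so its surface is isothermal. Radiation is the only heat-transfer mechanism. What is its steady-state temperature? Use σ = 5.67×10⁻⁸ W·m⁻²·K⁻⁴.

T ≈ 139 K

At equilibrium, absorbed power = emitted power.
Absorbing cross-section = πr² = 7.420×10⁹ m²; emitting surface = 4πr² = 2.968×10¹⁰ m² (ratio 4).
(1−a)S·A_cross = εσ·A_surf·T⁴  ⇒  T⁴ = (1−a)S/(4σ).
T⁴ = 0.870·97.0/(4·5.67×10⁻⁸) = 3.721×10⁸ K⁴.
T = (3.721×10⁸)^(1/4).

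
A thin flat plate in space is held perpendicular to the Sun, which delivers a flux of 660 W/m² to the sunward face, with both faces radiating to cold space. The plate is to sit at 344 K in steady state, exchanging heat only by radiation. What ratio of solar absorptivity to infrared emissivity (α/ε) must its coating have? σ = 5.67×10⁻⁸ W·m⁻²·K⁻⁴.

Balance: αS·A = εσ·2A·T⁴ ⇒ α/ε = 2σT⁴/S.
α/ε = 2·5.67×10⁻⁸·(344)⁴/660 = 2·5.67×10⁻⁸·1.400×10¹⁰/660.

α/ε ≈ 2.41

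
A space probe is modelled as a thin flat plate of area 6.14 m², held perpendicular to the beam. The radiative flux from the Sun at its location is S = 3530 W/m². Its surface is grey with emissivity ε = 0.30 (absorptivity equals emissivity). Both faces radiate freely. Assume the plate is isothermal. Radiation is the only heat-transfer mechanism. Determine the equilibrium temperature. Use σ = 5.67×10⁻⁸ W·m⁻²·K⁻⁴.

At equilibrium, absorbed power = emitted power.
Absorbing cross-section = A = 6.140 m²; emitting surface = 2A = 12.28 m² (ratio 2).
εS·A_cross = εσ·A_surf·T⁴  ⇒  T⁴ = S/(2σ)   (ε cancels).
T⁴ = 3530/(2·5.67×10⁻⁸) = 3.113×10¹⁰ K⁴.
T = (3.113×10¹⁰)^(1/4).

T ≈ 420 K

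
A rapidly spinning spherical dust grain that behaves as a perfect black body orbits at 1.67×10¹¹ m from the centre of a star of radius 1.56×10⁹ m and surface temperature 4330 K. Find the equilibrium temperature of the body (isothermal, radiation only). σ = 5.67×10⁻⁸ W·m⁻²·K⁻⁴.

T ≈ 296 K

The star's surface emits σT_*⁴; at distance d the flux is S = σT_*⁴(R_*/d)².
S = 5.67×10⁻⁸·(4330)⁴·(1.56×10⁹/1.67×10¹¹)² = 1739 W/m².
For an isothermal sphere T⁴ = (1−a)S/(4σ) = 7.668×10⁹ K⁴.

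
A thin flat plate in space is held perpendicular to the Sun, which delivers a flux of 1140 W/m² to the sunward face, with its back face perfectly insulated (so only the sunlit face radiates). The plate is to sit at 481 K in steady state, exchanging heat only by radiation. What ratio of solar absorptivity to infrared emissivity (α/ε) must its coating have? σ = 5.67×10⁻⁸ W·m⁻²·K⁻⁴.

α/ε ≈ 2.66

Balance: αS·A = εσ·1A·T⁴ ⇒ α/ε = σT⁴/S.
α/ε = 5.67×10⁻⁸·(481)⁴/1140 = 5.67×10⁻⁸·5.353×10¹⁰/1140.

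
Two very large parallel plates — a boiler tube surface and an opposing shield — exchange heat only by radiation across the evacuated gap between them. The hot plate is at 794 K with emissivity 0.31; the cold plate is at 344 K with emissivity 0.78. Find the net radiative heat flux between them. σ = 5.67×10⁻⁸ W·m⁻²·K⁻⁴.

q ≈ 6200 W/m²

For two infinite grey parallel plates, q = σ(T₁⁴ − T₂⁴)/(1/ε₁ + 1/ε₂ − 1).
T₁⁴ − T₂⁴ = 3.974×10¹¹ − 1.400×10¹⁰ = 3.834×10¹¹ K⁴.
1/ε₁ + 1/ε₂ − 1 = 3.226 + 1.282 − 1 = 3.508.
q = 5.67×10⁻⁸ × 3.834×10¹¹ / 3.508.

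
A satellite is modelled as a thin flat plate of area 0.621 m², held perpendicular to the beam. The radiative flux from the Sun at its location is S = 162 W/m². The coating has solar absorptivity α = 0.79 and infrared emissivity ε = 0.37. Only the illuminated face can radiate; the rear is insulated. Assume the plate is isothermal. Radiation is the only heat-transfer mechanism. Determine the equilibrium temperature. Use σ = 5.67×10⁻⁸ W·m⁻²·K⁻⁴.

T ≈ 279 K

At equilibrium, absorbed power = emitted power.
Absorbing cross-section = A = 0.6210 m²; emitting surface = A = 0.6210 m² (ratio 1).
αS·A_cross = εσ·A_surf·T⁴  ⇒  T⁴ = αS/(ε·1σ).
T⁴ = 0.790·162/(0.37·1·5.67×10⁻⁸) = 6.100×10⁹ K⁴.
T = (6.100×10⁹)^(1/4).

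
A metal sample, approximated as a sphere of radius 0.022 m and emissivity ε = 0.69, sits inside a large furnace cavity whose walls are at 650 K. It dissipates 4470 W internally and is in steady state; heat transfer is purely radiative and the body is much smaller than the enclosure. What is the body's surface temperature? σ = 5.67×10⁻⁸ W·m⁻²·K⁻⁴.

T ≈ 2090 K

For a small grey body in a large enclosure, net radiated power = εσA(T⁴ − T_w⁴).
Steady state: P = εσA(T⁴ − T_w⁴) with A = 4πr² = 0.006082 m².
T⁴ = P/(εσA) + T_w⁴ = 4470/(0.69·5.67×10⁻⁸·0.006082) + (650)⁴
    = 1.879×10¹³ + 1.785×10¹¹ = 1.896×10¹³ K⁴.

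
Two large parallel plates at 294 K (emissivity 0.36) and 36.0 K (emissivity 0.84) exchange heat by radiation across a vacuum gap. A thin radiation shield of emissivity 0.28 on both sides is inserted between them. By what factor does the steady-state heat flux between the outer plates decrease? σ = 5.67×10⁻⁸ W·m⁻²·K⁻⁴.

factor ≈ 3.07

Without shield: q₀ = σΔ(T⁴)/(1/ε₁+1/ε₂−1) with denominator 2.968.
With shield the two gaps are in series; the resistances add: (1/ε₁+1/ε_s−1)+(1/ε_s+1/ε₂−1) = 5.349+3.762 = 9.111.
Heat-flux ratio q₀/q = 9.111/2.968.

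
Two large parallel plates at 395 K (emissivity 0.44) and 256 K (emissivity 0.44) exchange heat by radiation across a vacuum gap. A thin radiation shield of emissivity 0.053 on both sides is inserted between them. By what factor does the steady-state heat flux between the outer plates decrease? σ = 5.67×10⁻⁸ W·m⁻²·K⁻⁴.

factor ≈ 11.4

Without shield: q₀ = σΔ(T⁴)/(1/ε₁+1/ε₂−1) with denominator 3.545.
With shield the two gaps are in series; the resistances add: (1/ε₁+1/ε_s−1)+(1/ε_s+1/ε₂−1) = 20.14+20.14 = 40.28.
Heat-flux ratio q₀/q = 40.28/3.545.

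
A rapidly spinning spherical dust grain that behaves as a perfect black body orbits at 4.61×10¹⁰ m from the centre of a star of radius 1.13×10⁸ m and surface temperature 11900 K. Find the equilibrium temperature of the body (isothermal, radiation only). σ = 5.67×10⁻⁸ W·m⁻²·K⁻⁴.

T ≈ 417 K

The star's surface emits σT_*⁴; at distance d the flux is S = σT_*⁴(R_*/d)².
S = 5.67×10⁻⁸·(11900)⁴·(1.13×10⁸/4.61×10¹⁰)² = 6832 W/m².
For an isothermal sphere T⁴ = (1−a)S/(4σ) = 3.012×10¹⁰ K⁴.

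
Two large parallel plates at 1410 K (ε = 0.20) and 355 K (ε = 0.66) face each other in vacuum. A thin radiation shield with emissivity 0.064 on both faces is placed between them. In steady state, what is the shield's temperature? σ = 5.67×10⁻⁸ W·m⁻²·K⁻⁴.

In steady state the net flux on the hot side equals that on the cold side.
σ(T₁⁴−T_s⁴)/D₁ = σ(T_s⁴−T₂⁴)/D₂, with D₁ = 1/ε₁+1/ε_s−1 = 19.62, D₂ = 1/ε_s+1/ε₂−1 = 16.14.
Solve for T_s⁴: T_s⁴ = (D₂·T₁⁴ + D₁·T₂⁴)/(D₁+D₂) = 1.792×10¹² K⁴.

T_s ≈ 1160 K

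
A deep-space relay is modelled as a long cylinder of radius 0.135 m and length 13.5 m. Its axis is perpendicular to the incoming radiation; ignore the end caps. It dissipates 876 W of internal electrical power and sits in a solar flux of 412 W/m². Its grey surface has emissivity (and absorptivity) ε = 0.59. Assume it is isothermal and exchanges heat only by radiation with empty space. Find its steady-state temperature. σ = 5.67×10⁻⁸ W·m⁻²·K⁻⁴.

T ≈ 260 K

At steady state, absorbed solar power + internal power = radiated power.
Absorbed: α·S·A_cross = 0.59·412·3.645 = 886.0 W (cross-section 2rL).
Total input = 886.0 + 876 = 1762 W.
Radiated: εσ·A_surf·T⁴ with A_surf = 2πrL = 11.45 m².
T⁴ = 1762/(0.59·5.67×10⁻⁸·11.45) = 4.600×10⁹ K⁴.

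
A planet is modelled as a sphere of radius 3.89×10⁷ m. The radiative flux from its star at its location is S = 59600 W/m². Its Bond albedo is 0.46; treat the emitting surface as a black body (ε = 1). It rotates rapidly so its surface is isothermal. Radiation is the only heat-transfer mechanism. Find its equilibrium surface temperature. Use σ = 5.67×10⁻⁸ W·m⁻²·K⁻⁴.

T ≈ 614 K

At equilibrium, absorbed power = emitted power.
Absorbing cross-section = πr² = 4.754×10¹⁵ m²; emitting surface = 4πr² = 1.902×10¹⁶ m² (ratio 4).
(1−a)S·A_cross = εσ·A_surf·T⁴  ⇒  T⁴ = (1−a)S/(4σ).
T⁴ = 0.540·59600/(4·5.67×10⁻⁸) = 1.419×10¹¹ K⁴.
T = (1.419×10¹¹)^(1/4).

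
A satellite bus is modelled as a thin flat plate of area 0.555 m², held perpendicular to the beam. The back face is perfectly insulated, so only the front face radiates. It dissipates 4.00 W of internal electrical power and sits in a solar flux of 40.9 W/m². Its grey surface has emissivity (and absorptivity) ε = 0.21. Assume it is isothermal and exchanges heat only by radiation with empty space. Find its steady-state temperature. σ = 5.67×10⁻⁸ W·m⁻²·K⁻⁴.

At steady state, absorbed solar power + internal power = radiated power.
Absorbed: α·S·A_cross = 0.21·40.9·0.5550 = 4.767 W (cross-section A).
Total input = 4.767 + 4.00 = 8.767 W.
Radiated: εσ·A_surf·T⁴ with A_surf = A = 0.5550 m².
T⁴ = 8.767/(0.21·5.67×10⁻⁸·0.5550) = 1.327×10⁹ K⁴.

T ≈ 191 K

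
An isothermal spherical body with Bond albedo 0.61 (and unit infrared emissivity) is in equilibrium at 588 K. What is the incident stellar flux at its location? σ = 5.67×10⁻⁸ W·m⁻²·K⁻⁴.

(1−a)S·πr² = σ·4πr²·T⁴ ⇒ S = 4σT⁴/(1−a).
S = 4·5.67×10⁻⁸·1.195×10¹¹/0.390.

S ≈ 69500 W/m²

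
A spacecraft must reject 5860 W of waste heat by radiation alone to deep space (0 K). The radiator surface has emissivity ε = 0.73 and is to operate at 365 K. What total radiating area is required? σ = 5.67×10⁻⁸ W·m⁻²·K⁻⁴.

A ≈ 7.98 m²

P = εσA T⁴ ⇒ A = P/(εσT⁴).
T⁴ = 1.775×10¹⁰ K⁴.
A = 5860/(0.73 × 5.67×10⁻⁸ × 1.775×10¹⁰).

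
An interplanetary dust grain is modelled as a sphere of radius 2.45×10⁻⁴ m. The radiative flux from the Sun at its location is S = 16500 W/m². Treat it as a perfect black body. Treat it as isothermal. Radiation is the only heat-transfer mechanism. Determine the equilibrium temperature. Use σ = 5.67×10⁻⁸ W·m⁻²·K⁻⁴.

At equilibrium, absorbed power = emitted power.
Absorbing cross-section = πr² = 1.886×10⁻⁷ m²; emitting surface = 4πr² = 7.543×10⁻⁷ m² (ratio 4).
S·A_cross = εσ·A_surf·T⁴  ⇒  T⁴ = S/(4σ).
T⁴ = 1.00·16500/(4·5.67×10⁻⁸) = 7.275×10¹⁰ K⁴.
T = (7.275×10¹⁰)^(1/4).

T ≈ 519 K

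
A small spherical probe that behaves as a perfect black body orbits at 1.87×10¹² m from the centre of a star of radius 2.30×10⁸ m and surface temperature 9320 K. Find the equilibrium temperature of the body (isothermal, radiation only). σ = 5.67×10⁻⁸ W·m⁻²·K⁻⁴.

T ≈ 73.1 K

The star's surface emits σT_*⁴; at distance d the flux is S = σT_*⁴(R_*/d)².
S = 5.67×10⁻⁸·(9320)⁴·(2.30×10⁸/1.87×10¹²)² = 6.472 W/m².
For an isothermal sphere T⁴ = (1−a)S/(4σ) = 2.853×10⁷ K⁴.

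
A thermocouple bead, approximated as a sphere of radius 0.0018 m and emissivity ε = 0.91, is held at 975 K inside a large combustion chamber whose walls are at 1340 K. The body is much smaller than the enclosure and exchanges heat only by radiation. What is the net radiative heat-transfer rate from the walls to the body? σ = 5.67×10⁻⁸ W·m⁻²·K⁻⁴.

P_net ≈ 4.87 W

For a small grey body in a large enclosure: P_net = εσA(T_body⁴ − T_wall⁴).
A = 4πr² = 4.072×10⁻⁵ m²; T_body⁴ − T_wall⁴ = 9.037×10¹¹ − 3.224×10¹² = -2.320×10¹² K⁴.
|P_net| = 0.91·5.67×10⁻⁸·4.072×10⁻⁵·2.320×10¹².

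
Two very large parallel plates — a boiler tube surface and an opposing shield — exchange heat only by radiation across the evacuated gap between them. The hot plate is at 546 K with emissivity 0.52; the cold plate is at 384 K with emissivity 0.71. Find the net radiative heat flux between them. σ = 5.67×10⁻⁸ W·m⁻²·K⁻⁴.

For two infinite grey parallel plates, q = σ(T₁⁴ − T₂⁴)/(1/ε₁ + 1/ε₂ − 1).
T₁⁴ − T₂⁴ = 8.887×10¹⁰ − 2.174×10¹⁰ = 6.713×10¹⁰ K⁴.
1/ε₁ + 1/ε₂ − 1 = 1.923 + 1.408 − 1 = 2.332.
q = 5.67×10⁻⁸ × 6.713×10¹⁰ / 2.332.

q ≈ 1630 W/m²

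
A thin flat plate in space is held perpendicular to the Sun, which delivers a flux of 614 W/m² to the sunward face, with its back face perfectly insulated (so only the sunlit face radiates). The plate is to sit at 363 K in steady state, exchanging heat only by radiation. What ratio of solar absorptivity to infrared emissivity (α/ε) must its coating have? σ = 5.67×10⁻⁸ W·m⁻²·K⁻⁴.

Balance: αS·A = εσ·1A·T⁴ ⇒ α/ε = σT⁴/S.
α/ε = 5.67×10⁻⁸·(363)⁴/614 = 5.67×10⁻⁸·1.736×10¹⁰/614.

α/ε ≈ 1.60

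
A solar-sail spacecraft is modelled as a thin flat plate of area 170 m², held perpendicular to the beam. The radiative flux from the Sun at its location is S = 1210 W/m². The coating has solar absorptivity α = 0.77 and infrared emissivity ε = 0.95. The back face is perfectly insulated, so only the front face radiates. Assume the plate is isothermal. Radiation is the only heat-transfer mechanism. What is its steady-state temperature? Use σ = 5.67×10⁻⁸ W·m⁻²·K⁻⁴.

T ≈ 363 K

At equilibrium, absorbed power = emitted power.
Absorbing cross-section = A = 170.0 m²; emitting surface = A = 170.0 m² (ratio 1).
αS·A_cross = εσ·A_surf·T⁴  ⇒  T⁴ = αS/(ε·1σ).
T⁴ = 0.770·1210/(0.95·1·5.67×10⁻⁸) = 1.730×10¹⁰ K⁴.
T = (1.730×10¹⁰)^(1/4).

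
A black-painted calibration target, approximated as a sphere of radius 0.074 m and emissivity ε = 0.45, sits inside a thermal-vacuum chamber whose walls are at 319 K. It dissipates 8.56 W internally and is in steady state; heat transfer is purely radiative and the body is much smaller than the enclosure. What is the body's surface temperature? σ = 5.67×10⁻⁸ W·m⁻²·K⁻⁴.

T ≈ 351 K

For a small grey body in a large enclosure, net radiated power = εσA(T⁴ − T_w⁴).
Steady state: P = εσA(T⁴ − T_w⁴) with A = 4πr² = 0.06881 m².
T⁴ = P/(εσA) + T_w⁴ = 8.56/(0.45·5.67×10⁻⁸·0.06881) + (319)⁴
    = 4.875×10⁹ + 1.036×10¹⁰ = 1.523×10¹⁰ K⁴.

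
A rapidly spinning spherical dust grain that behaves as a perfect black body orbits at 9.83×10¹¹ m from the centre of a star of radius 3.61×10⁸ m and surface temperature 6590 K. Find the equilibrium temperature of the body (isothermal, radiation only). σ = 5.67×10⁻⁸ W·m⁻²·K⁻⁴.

The star's surface emits σT_*⁴; at distance d the flux is S = σT_*⁴(R_*/d)².
S = 5.67×10⁻⁸·(6590)⁴·(3.61×10⁸/9.83×10¹¹)² = 14.42 W/m².
For an isothermal sphere T⁴ = (1−a)S/(4σ) = 6.359×10⁷ K⁴.

T ≈ 89.3 K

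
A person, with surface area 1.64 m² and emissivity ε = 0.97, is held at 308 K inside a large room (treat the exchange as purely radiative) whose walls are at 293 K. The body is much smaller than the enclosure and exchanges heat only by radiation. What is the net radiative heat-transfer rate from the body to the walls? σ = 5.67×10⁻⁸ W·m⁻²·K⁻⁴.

For a small grey body in a large enclosure: P_net = εσA(T_body⁴ − T_wall⁴).
A = 1.64 m²; T_body⁴ − T_wall⁴ = 8.999×10⁹ − 7.370×10⁹ = 1.629×10⁹ K⁴.
|P_net| = 0.97·5.67×10⁻⁸·1.640·1.629×10⁹.

P_net ≈ 147 W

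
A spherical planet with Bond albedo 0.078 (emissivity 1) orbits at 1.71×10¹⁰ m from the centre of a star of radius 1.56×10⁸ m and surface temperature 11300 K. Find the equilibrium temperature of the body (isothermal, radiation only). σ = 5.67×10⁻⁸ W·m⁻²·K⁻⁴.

T ≈ 748 K

The star's surface emits σT_*⁴; at distance d the flux is S = σT_*⁴(R_*/d)².
S = 5.67×10⁻⁸·(11300)⁴·(1.56×10⁸/1.71×10¹⁰)² = 76940 W/m².
For an isothermal sphere T⁴ = (1−a)S/(4σ) = 3.128×10¹¹ K⁴.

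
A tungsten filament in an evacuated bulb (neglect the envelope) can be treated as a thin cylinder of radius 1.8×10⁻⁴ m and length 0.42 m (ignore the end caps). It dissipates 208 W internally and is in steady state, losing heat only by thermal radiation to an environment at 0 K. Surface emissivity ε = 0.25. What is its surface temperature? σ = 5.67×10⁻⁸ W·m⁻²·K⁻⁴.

T ≈ 2360 K

Steady state: internal power = radiated power, P = εσA T⁴.
Radiating area A = 2πrL = 4.750×10⁻⁴ m².
T⁴ = P/(εσA) = 208/(0.25·5.67×10⁻⁸·4.750×10⁻⁴) = 3.089×10¹³ K⁴.
T = (3.089×10¹³)^(1/4).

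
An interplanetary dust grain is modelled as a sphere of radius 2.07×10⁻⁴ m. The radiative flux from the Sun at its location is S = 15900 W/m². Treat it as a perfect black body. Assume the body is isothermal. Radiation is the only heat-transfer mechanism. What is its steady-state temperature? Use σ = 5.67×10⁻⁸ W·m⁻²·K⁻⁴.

At equilibrium, absorbed power = emitted power.
Absorbing cross-section = πr² = 1.346×10⁻⁷ m²; emitting surface = 4πr² = 5.385×10⁻⁷ m² (ratio 4).
S·A_cross = εσ·A_surf·T⁴  ⇒  T⁴ = S/(4σ).
T⁴ = 1.00·15900/(4·5.67×10⁻⁸) = 7.011×10¹⁰ K⁴.
T = (7.011×10¹⁰)^(1/4).

T ≈ 515 K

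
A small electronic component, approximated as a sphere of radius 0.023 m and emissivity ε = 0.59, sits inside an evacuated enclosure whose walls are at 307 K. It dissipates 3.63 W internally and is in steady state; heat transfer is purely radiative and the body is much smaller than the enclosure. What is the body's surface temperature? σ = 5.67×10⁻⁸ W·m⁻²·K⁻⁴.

For a small grey body in a large enclosure, net radiated power = εσA(T⁴ − T_w⁴).
Steady state: P = εσA(T⁴ − T_w⁴) with A = 4πr² = 0.006648 m².
T⁴ = P/(εσA) + T_w⁴ = 3.63/(0.59·5.67×10⁻⁸·0.006648) + (307)⁴
    = 1.632×10¹⁰ + 8.883×10⁹ = 2.521×10¹⁰ K⁴.

T ≈ 398 K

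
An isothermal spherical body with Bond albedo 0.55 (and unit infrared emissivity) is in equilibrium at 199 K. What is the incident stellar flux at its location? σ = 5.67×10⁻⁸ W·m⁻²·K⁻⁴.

S ≈ 790 W/m²

(1−a)S·πr² = σ·4πr²·T⁴ ⇒ S = 4σT⁴/(1−a).
S = 4·5.67×10⁻⁸·1.568×10⁹/0.450.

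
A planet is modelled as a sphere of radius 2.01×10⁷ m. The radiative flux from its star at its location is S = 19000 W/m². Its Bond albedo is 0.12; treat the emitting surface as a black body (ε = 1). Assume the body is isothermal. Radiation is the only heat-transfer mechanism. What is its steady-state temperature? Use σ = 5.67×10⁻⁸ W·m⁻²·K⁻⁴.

At equilibrium, absorbed power = emitted power.
Absorbing cross-section = πr² = 1.269×10¹⁵ m²; emitting surface = 4πr² = 5.077×10¹⁵ m² (ratio 4).
(1−a)S·A_cross = εσ·A_surf·T⁴  ⇒  T⁴ = (1−a)S/(4σ).
T⁴ = 0.880·19000/(4·5.67×10⁻⁸) = 7.372×10¹⁰ K⁴.
T = (7.372×10¹⁰)^(1/4).

T ≈ 521 K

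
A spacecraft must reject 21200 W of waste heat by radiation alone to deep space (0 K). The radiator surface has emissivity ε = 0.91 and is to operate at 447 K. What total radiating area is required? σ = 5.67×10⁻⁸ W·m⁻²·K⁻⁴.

P = εσA T⁴ ⇒ A = P/(εσT⁴).
T⁴ = 3.992×10¹⁰ K⁴.
A = 21200/(0.91 × 5.67×10⁻⁸ × 3.992×10¹⁰).

A ≈ 10.3 m²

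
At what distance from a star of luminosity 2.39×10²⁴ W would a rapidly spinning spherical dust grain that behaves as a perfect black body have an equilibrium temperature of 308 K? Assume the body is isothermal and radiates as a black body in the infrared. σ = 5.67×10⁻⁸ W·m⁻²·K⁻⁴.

For an isothermal black-emitting sphere, (1−a)S·πr² = σ·4πr²·T⁴ ⇒ S = 4σT⁴/(1−a).
S = 4·5.67×10⁻⁸·(308)⁴/1.00 = 2041 W/m².
Flux falls as S = L/(4πd²), so d = √(L/(4πS)) = √(2.39×10²⁴/(4π·2041)).

d ≈ 9.65×10⁹ m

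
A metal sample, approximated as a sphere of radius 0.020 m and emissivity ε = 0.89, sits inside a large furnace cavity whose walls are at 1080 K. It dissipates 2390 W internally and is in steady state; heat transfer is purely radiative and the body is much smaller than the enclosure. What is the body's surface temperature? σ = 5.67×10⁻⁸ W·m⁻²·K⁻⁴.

For a small grey body in a large enclosure, net radiated power = εσA(T⁴ − T_w⁴).
Steady state: P = εσA(T⁴ − T_w⁴) with A = 4πr² = 0.005027 m².
T⁴ = P/(εσA) + T_w⁴ = 2390/(0.89·5.67×10⁻⁸·0.005027) + (1080)⁴
    = 9.422×10¹² + 1.360×10¹² = 1.078×10¹³ K⁴.

T ≈ 1810 K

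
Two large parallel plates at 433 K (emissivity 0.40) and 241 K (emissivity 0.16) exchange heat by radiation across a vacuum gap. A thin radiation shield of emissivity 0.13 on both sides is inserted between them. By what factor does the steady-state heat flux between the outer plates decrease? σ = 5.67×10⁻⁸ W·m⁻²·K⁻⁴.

factor ≈ 2.86

Without shield: q₀ = σΔ(T⁴)/(1/ε₁+1/ε₂−1) with denominator 7.750.
With shield the two gaps are in series; the resistances add: (1/ε₁+1/ε_s−1)+(1/ε_s+1/ε₂−1) = 9.192+12.94 = 22.13.
Heat-flux ratio q₀/q = 22.13/7.750.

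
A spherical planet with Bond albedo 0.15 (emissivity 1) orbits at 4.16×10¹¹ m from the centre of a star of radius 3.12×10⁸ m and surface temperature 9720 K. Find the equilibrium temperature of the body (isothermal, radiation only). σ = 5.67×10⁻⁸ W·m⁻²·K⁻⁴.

The star's surface emits σT_*⁴; at distance d the flux is S = σT_*⁴(R_*/d)².
S = 5.67×10⁻⁸·(9720)⁴·(3.12×10⁸/4.16×10¹¹)² = 284.7 W/m².
For an isothermal sphere T⁴ = (1−a)S/(4σ) = 1.067×10⁹ K⁴.

T ≈ 181 K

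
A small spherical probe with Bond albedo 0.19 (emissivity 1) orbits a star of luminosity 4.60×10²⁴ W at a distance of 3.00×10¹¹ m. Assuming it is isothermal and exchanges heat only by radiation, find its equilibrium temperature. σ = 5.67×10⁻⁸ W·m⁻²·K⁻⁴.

First find the stellar flux at distance d: S = L/(4πd²) = 4.60×10²⁴/(4π·(3.00×10¹¹)²) = 4.067 W/m².
For an isothermal sphere, absorbed (1−a)S·πr² = emitted σ·4πr²·T⁴, so T⁴ = (1−a)S/(4σ).
T⁴ = 0.810·4.067/(4·5.67×10⁻⁸) = 1.453×10⁷ K⁴.

T ≈ 61.7 K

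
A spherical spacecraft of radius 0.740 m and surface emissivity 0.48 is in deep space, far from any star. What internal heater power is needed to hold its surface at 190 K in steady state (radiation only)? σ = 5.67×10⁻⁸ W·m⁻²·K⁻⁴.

P ≈ 244 W

P = εσ·4πr²·T⁴.
4πr² = 6.881 m²; T⁴ = 1.303×10⁹ K⁴.
P = 0.48·5.67×10⁻⁸·6.881·1.303×10⁹.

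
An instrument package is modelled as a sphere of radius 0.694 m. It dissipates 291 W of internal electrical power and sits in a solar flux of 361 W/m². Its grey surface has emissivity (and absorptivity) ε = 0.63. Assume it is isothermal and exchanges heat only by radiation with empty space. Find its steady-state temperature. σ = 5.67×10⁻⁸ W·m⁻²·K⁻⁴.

T ≈ 233 K

At steady state, absorbed solar power + internal power = radiated power.
Absorbed: α·S·A_cross = 0.63·361·1.513 = 344.1 W (cross-section πr²).
Total input = 344.1 + 291 = 635.1 W.
Radiated: εσ·A_surf·T⁴ with A_surf = 4πr² = 6.052 m².
T⁴ = 635.1/(0.63·5.67×10⁻⁸·6.052) = 2.938×10⁹ K⁴.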